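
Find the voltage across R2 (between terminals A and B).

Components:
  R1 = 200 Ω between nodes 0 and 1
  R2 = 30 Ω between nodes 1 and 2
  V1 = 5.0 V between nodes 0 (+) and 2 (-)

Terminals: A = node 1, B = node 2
R1 and R2 are in series across V1 (node 0 → node 1 → node 2), and the output A–B is taken across R2, so this is a voltage divider.
Series current: I = V1/(R1 + R2) = 5/(200 + 30) = 5/230 = 0.02174 A
V_R2 = I × R2 = V1 × R2/(R1 + R2) = 5 × 30/230 = 0.6522 V

Final answer: 0.6522 V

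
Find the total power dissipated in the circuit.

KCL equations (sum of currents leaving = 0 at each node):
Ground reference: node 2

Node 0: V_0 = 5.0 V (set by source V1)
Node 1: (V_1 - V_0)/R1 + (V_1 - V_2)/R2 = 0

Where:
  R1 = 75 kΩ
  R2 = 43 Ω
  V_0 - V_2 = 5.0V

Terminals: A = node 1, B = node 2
Nodal analysis, taking node 2 as the 0 V reference.
Source V1 fixes V_0 = 5 V.
KCL at each unknown node (sum of currents leaving = 0; resistances in Ω):
  Node 1: (V_1 - 5)/75000 + (V_1 - 0)/43 = 0
Collecting terms: 0.02327 × V_1 = 0.00006667  =>  V_1 = 0.002865 V
Power in each resistor, P = (ΔV)²/R:
  P_R1 = (5 - 0.002865)²/75000 = 0.000333 W
  P_R2 = (0.002865 - 0)²/43 = 0.0000001909 W
P_total = P_R1 + P_R2 = 0.0003331 W

Final answer: 0.0003331 W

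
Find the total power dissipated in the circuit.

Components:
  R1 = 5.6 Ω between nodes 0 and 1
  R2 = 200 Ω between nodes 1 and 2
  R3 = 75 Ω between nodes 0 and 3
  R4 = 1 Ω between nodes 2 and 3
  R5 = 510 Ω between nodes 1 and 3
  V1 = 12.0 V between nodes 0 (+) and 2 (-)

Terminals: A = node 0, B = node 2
Nodal analysis, taking node 2 as the 0 V reference.
Source V1 fixes V_0 = 12 V.
KCL at each unknown node (sum of currents leaving = 0; resistances in Ω):
  Node 1: (V_1 - 12)/5.6 + (V_1 - 0)/200 + (V_1 - V_3)/510 = 0
  Node 3: (V_3 - 12)/75 + (V_3 - 0)/1 + (V_3 - V_1)/510 = 0
Collecting terms (coefficients in siemens):
  0.1855·V_1 - 0.001961·V_3 = 2.143
  1.015·V_3 - 0.001961·V_1 = 0.16
Determinant D = (0.1855)(1.015) - (-0.001961)(-0.001961) = 0.1884
V_1 = [(2.143)(1.015) - (-0.001961)(0.16)]/D = 11.55 V
V_3 = [(0.1855)(0.16) - (2.143)(-0.001961)]/D = 0.1799 V
Power in each resistor, P = (ΔV)²/R:
  P_R1 = (12 - 11.55)²/5.6 = 0.03589 W
  P_R2 = (11.55 - 0)²/200 = 0.6672 W
  P_R3 = (12 - 0.1799)²/75 = 1.863 W
  P_R4 = (0 - 0.1799)²/1 = 0.03236 W
  P_R5 = (11.55 - 0.1799)²/510 = 0.2536 W
P_total = P_R1 + P_R2 + P_R3 + P_R4 + P_R5 = 2.852 W

Final answer: 2.852 W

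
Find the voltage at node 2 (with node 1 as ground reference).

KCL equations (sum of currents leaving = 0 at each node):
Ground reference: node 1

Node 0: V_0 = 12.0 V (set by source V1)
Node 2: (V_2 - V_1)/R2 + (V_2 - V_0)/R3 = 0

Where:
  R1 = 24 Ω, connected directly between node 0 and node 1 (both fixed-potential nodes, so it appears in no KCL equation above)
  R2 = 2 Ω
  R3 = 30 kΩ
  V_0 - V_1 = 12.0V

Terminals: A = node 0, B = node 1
Nodal analysis, taking node 1 as the 0 V reference.
Source V1 fixes V_0 = 12 V.
KCL at each unknown node (sum of currents leaving = 0; resistances in Ω):
  Node 2: (V_2 - 0)/2 + (V_2 - 12)/30000 = 0
Collecting terms: 0.5 × V_2 = 0.0004  =>  V_2 = 0.0007999 V
The requested potential is V_2 = 0.0007999 V.

Final answer: V_2 = 0.0007999 V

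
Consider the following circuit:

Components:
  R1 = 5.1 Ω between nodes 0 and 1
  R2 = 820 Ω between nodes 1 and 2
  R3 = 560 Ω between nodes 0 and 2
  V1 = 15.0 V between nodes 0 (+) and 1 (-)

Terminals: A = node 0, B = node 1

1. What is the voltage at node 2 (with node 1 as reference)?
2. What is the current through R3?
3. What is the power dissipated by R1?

Nodal analysis, taking node 1 as the 0 V reference.
Source V1 fixes V_0 = 15 V.
KCL at each unknown node (sum of currents leaving = 0; resistances in Ω):
  Node 2: (V_2 - 0)/820 + (V_2 - 15)/560 = 0
Collecting terms: 0.003005 × V_2 = 0.02679  =>  V_2 = 8.913 V
Part 1:
  Read off the nodal solution: V_2 = 8.913 V
Part 2:
  I_R3 = (V_0 - V_2)/R3 = (15 - 8.913)/560 = 0.01087 A
  Magnitude: I_R3 = 0.01087 A
Part 3:
  I_R1 = (V_0 - V_1)/R1 = (15 - 0)/5.1 = 2.941 A
  P_R1 = I_R1² × R1 = (2.941)² × 5.1 = 44.12 W

Final answers:
1. V_2 = 8.913 V
2. I_R3 = 0.01087 A
3. P_R1 = 44.12 W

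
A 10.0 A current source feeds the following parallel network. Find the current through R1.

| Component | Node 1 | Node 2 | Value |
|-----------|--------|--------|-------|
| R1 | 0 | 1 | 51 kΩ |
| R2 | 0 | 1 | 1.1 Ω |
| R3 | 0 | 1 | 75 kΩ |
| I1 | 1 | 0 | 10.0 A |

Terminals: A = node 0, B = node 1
All resistors sit directly between nodes 0 and 1, so they are in parallel and share one voltage V; the full source current 10 A splits among them.
1/R_par = 1/51000 + 1/1.1 + 1/75000 = 0.9091 S  =>  R_par = 1.1 Ω
V = I × R_par = 10 × 1.1 = 11 V
I_R1 = V/R1 = 11/51000 = 0.0002157 A

Final answer: 0.0002157 A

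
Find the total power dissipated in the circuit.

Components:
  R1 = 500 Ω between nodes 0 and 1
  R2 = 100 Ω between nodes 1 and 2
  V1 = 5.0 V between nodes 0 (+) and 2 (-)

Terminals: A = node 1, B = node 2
Nodal analysis, taking node 2 as the 0 V reference.
Source V1 fixes V_0 = 5 V.
KCL at each unknown node (sum of currents leaving = 0; resistances in Ω):
  Node 1: (V_1 - 5)/500 + (V_1 - 0)/100 = 0
Collecting terms: 0.012 × V_1 = 0.01  =>  V_1 = 0.8333 V
Power in each resistor, P = (ΔV)²/R:
  P_R1 = (5 - 0.8333)²/500 = 0.03472 W
  P_R2 = (0.8333 - 0)²/100 = 0.006944 W
P_total = P_R1 + P_R2 = 0.04167 W

Final answer: 0.04167 W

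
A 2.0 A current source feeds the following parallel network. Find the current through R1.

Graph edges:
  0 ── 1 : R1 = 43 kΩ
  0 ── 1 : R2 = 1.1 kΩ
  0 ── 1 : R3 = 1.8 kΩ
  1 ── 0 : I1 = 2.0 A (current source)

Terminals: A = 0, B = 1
All resistors sit directly between nodes 0 and 1, so they are in parallel and share one voltage V; the full source current 2 A splits among them.
1/R_par = 1/43000 + 1/1100 + 1/1800 = 0.001488 S  =>  R_par = 672.1 Ω
V = I × R_par = 2 × 672.1 = 1344 V
I_R1 = V/R1 = 1344/43000 = 0.03126 A

Final answer: 0.03126 A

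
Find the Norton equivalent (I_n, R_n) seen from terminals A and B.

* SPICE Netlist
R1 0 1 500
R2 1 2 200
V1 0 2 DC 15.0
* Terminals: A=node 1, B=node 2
Find the Thévenin equivalent first; then I_n = V_th/R_th and R_n = R_th.
Step 1 — V_th is the open-circuit voltage V_A - V_B (nothing connected across the terminals).
Nodal analysis, taking node 2 as the 0 V reference.
Source V1 fixes V_0 = 15 V.
KCL at each unknown node (sum of currents leaving = 0; resistances in Ω):
  Node 1: (V_1 - 15)/500 + (V_1 - 0)/200 = 0
Collecting terms: 0.007 × V_1 = 0.03  =>  V_1 = 4.286 V
V_th = V_1 - V_2 = 4.286 - 0 = 4.286 V
Step 2 — R_th: zero the source — replace V1 by a short circuit (node 2 merges into node 0) — and find the resistance seen between A (node 1) and B (node 0).
Reduce the network between node 1 (A) and node 0 (B) by series/parallel combination:
  Rp1 = R1 ‖ R2 (parallel, both between nodes 0 and 1) = 1/(1/500 + 1/200) = 142.9 Ω
R_th = 142.9 Ω
I_n = V_th/R_th = 4.286/142.9 = 0.03 A, and R_n = R_th = 142.9 Ω

Final answer: I_n = 0.03 A, R_n = 142.9 Ω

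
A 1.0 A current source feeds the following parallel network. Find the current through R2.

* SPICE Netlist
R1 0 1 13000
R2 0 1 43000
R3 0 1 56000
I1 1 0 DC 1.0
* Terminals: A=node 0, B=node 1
All resistors sit directly between nodes 0 and 1, so they are in parallel and share one voltage V; the full source current 1 A splits among them.
1/R_par = 1/13000 + 1/43000 + 1/56000 = 0.000118 S  =>  R_par = 8472 Ω
V = I × R_par = 1 × 8472 = 8472 V
I_R2 = V/R2 = 8472/43000 = 0.197 A

Final answer: 0.197 A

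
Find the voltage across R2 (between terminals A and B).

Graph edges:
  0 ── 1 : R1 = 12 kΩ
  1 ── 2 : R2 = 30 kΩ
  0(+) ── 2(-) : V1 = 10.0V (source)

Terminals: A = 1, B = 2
R1 and R2 are in series across V1 (node 0 → node 1 → node 2), and the output A–B is taken across R2, so this is a voltage divider.
Series current: I = V1/(R1 + R2) = 10/(12000 + 30000) = 10/42000 = 0.0002381 A
V_R2 = I × R2 = V1 × R2/(R1 + R2) = 10 × 30000/42000 = 7.143 V

Final answer: 7.143 V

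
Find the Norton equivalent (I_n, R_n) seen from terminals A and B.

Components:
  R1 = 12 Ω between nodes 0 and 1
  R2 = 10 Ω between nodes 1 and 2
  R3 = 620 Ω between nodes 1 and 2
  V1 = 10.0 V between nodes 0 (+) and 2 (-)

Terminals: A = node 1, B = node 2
Find the Thévenin equivalent first; then I_n = V_th/R_th and R_n = R_th.
Step 1 — V_th is the open-circuit voltage V_A - V_B (nothing connected across the terminals).
Nodal analysis, taking node 2 as the 0 V reference.
Source V1 fixes V_0 = 10 V.
KCL at each unknown node (sum of currents leaving = 0; resistances in Ω):
  Node 1: (V_1 - 10)/12 + (V_1 - 0)/10 + (V_1 - 0)/620 = 0
Collecting terms: 0.1849 × V_1 = 0.8333  =>  V_1 = 4.506 V
V_th = V_1 - V_2 = 4.506 - 0 = 4.506 V
Step 2 — R_th: zero the source — replace V1 by a short circuit (node 2 merges into node 0) — and find the resistance seen between A (node 1) and B (node 0).
Reduce the network between node 1 (A) and node 0 (B) by series/parallel combination:
  Rp1 = R1 ‖ R2 ‖ R3 (parallel, all between nodes 0 and 1) = 1/(1/12 + 1/10 + 1/620) = 5.407 Ω
R_th = 5.407 Ω
I_n = V_th/R_th = 4.506/5.407 = 0.8333 A, and R_n = R_th = 5.407 Ω

Final answer: I_n = 0.8333 A, R_n = 5.407 Ω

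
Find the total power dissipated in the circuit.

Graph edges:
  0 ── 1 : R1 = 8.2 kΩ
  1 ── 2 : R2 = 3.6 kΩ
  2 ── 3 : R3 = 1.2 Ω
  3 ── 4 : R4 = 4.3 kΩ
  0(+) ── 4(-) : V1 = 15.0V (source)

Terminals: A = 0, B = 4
Nodal analysis, taking node 4 as the 0 V reference.
Source V1 fixes V_0 = 15 V.
KCL at each unknown node (sum of currents leaving = 0; resistances in Ω):
  Node 1: (V_1 - 15)/8200 + (V_1 - V_2)/3600 = 0
  Node 2: (V_2 - V_1)/3600 + (V_2 - V_3)/1.2 = 0
  Node 3: (V_3 - V_2)/1.2 + (V_3 - 0)/4300 = 0
Collecting terms (coefficients in siemens):
  0.0003997·V_1 - 0.0002778·V_2 = 0.001829
  0.8336·V_2 - 0.0002778·V_1 - 0.8333·V_3 = 0
  0.8336·V_3 - 0.8333·V_2 = 0
Solving these 3 simultaneous equations (Gaussian elimination) gives:
  V_1 = 7.361 V, V_2 = 4.007 V, V_3 = 4.006 V
Power in each resistor, P = (ΔV)²/R:
  P_R1 = (15 - 7.361)²/8200 = 0.007117 W
  P_R2 = (7.361 - 4.007)²/3600 = 0.003124 W
  P_R3 = (4.007 - 4.006)²/1.2 = 0.000001041 W
  P_R4 = (4.006 - 0)²/4300 = 0.003732 W
P_total = P_R1 + P_R2 + P_R3 + P_R4 = 0.01397 W

Final answer: 0.01397 W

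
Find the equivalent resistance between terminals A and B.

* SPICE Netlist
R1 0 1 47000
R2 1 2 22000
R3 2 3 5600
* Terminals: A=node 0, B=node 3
Reduce the network between node 0 (A) and node 3 (B) by series/parallel combination:
  Rs1 = R1 + R2 (series, joined only at node 1) = 47000 + 22000 = 69000 Ω
  Rs2 = R3 + Rs1 (series, joined only at node 2) = 5600 + 69000 = 74600 Ω
R_eq = 74.6 kΩ

Final answer: 74.6 kΩ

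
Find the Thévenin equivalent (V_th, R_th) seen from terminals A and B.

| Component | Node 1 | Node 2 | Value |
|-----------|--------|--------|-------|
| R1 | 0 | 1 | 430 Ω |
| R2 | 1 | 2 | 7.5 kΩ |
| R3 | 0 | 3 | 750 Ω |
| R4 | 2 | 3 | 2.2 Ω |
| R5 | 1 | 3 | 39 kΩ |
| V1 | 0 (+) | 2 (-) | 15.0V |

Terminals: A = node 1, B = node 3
Step 1 — V_th is the open-circuit voltage V_A - V_B (nothing connected across the terminals).
Nodal analysis, taking node 2 as the 0 V reference.
Source V1 fixes V_0 = 15 V.
KCL at each unknown node (sum of currents leaving = 0; resistances in Ω):
  Node 1: (V_1 - 15)/430 + (V_1 - 0)/7500 + (V_1 - V_3)/39000 = 0
  Node 3: (V_3 - 15)/750 + (V_3 - 0)/2.2 + (V_3 - V_1)/39000 = 0
Collecting terms (coefficients in siemens):
  0.002485·V_1 - 0.00002564·V_3 = 0.03488
  0.4559·V_3 - 0.00002564·V_1 = 0.02
Determinant D = (0.002485)(0.4559) - (-0.00002564)(-0.00002564) = 0.001133
V_1 = [(0.03488)(0.4559) - (-0.00002564)(0.02)]/D = 14.04 V
V_3 = [(0.002485)(0.02) - (0.03488)(-0.00002564)]/D = 0.04466 V
V_th = V_1 - V_3 = 14.04 - 0.04466 = 14 V
Step 2 — R_th: zero the source — replace V1 by a short circuit (node 2 merges into node 0) — and find the resistance seen between A (node 1) and B (node 3).
Reduce the network between node 1 (A) and node 3 (B) by series/parallel combination:
  Rp1 = R1 ‖ R2 (parallel, both between nodes 0 and 1) = 1/(1/430 + 1/7500) = 406.7 Ω
  Rp2 = R3 ‖ R4 (parallel, both between nodes 0 and 3) = 1/(1/750 + 1/2.2) = 2.194 Ω
  Rs1 = Rp1 + Rp2 (series, joined only at node 0) = 406.7 + 2.194 = 408.9 Ω
  Rp3 = R5 ‖ Rs1 (parallel, both between nodes 1 and 3) = 1/(1/39000 + 1/408.9) = 404.6 Ω
R_th = 404.6 Ω

Final answer: V_th = 14 V, R_th = 404.6 Ω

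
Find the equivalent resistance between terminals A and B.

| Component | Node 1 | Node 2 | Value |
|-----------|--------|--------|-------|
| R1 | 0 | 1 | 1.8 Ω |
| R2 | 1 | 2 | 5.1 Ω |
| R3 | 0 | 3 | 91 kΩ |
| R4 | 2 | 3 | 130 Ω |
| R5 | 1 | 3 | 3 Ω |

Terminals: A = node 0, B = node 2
The network is not a plain series/parallel combination. Inject a 1 A test current into terminal A (node 0) and return it from terminal B (node 2); then R_eq = V_A / (1 A).
Nodal analysis, taking node 2 as the 0 V reference.
Current source I_test pushes 1 A into node 0 and draws it out of node 2.
KCL at each unknown node (sum of currents leaving = 0; resistances in Ω):
  Node 0: (V_0 - V_1)/1.8 + (V_0 - V_3)/91000 - 1 = 0
  Node 1: (V_1 - V_0)/1.8 + (V_1 - 0)/5.1 + (V_1 - V_3)/3 = 0
  Node 3: (V_3 - V_0)/91000 + (V_3 - V_1)/3 + (V_3 - 0)/130 = 0
Collecting terms (coefficients in siemens):
  0.5556·V_0 - 0.5556·V_1 - 0.00001099·V_3 = 1
  1.085·V_1 - 0.5556·V_0 - 0.3333·V_3 = 0
  0.341·V_3 - 0.00001099·V_0 - 0.3333·V_1 = 0
Solving these 3 simultaneous equations (Gaussian elimination) gives:
  V_0 = 6.712 V, V_1 = 4.912 V, V_3 = 4.801 V
R_eq = V_0 / 1 A = 6.712 Ω

Final answer: 6.712 Ω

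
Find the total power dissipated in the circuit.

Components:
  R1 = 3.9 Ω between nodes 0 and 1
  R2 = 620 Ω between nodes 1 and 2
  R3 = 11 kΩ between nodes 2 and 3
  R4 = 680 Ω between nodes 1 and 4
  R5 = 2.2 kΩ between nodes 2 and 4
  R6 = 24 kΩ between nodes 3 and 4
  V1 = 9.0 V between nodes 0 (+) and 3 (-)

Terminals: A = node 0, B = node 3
Nodal analysis, taking node 3 as the 0 V reference.
Source V1 fixes V_0 = 9 V.
KCL at each unknown node (sum of currents leaving = 0; resistances in Ω):
  Node 1: (V_1 - 9)/3.9 + (V_1 - V_2)/620 + (V_1 - V_4)/680 = 0
  Node 2: (V_2 - V_1)/620 + (V_2 - 0)/11000 + (V_2 - V_4)/2200 = 0
  Node 4: (V_4 - V_1)/680 + (V_4 - V_2)/2200 + (V_4 - 0)/24000 = 0
Collecting terms (coefficients in siemens):
  0.2595·V_1 - 0.001613·V_2 - 0.001471·V_4 = 2.308
  0.002158·V_2 - 0.001613·V_1 - 0.0004545·V_4 = 0
  0.001967·V_4 - 0.001471·V_1 - 0.0004545·V_2 = 0
Solving these 3 simultaneous equations (Gaussian elimination) gives:
  V_1 = 8.996 V, V_2 = 8.555 V, V_4 = 8.703 V
Power in each resistor, P = (ΔV)²/R:
  P_R1 = (9 - 8.996)²/3.9 = 0.000005072 W
  P_R2 = (8.996 - 8.555)²/620 = 0.0003129 W
  P_R3 = (8.555 - 0)²/11000 = 0.006654 W
  P_R4 = (8.996 - 8.703)²/680 = 0.0001257 W
  P_R5 = (8.555 - 8.703)²/2200 = 0.000009969 W
  P_R6 = (0 - 8.703)²/24000 = 0.003156 W
P_total = P_R1 + P_R2 + P_R3 + P_R4 + P_R5 + P_R6 = 0.01026 W

Final answer: 0.01026 W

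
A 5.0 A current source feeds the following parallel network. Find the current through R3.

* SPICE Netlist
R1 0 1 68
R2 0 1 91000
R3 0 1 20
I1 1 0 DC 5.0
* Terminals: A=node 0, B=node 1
All resistors sit directly between nodes 0 and 1, so they are in parallel and share one voltage V; the full source current 5 A splits among them.
1/R_par = 1/68 + 1/91000 + 1/20 = 0.06472 S  =>  R_par = 15.45 Ω
V = I × R_par = 5 × 15.45 = 77.26 V
I_R3 = V/R3 = 77.26/20 = 3.863 A

Final answer: 3.863 A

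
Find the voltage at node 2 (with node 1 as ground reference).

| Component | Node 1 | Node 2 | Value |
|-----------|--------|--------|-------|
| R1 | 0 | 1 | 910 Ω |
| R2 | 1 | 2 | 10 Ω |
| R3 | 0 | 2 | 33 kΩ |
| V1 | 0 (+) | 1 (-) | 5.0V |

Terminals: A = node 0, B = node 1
Nodal analysis, taking node 1 as the 0 V reference.
Source V1 fixes V_0 = 5 V.
KCL at each unknown node (sum of currents leaving = 0; resistances in Ω):
  Node 2: (V_2 - 0)/10 + (V_2 - 5)/33000 = 0
Collecting terms: 0.1 × V_2 = 0.0001515  =>  V_2 = 0.001515 V
The requested potential is V_2 = 0.001515 V.

Final answer: V_2 = 0.001515 V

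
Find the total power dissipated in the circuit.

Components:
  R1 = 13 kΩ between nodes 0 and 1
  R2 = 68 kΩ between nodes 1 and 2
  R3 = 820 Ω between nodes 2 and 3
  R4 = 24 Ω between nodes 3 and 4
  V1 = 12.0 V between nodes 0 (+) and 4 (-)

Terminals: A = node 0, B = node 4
Nodal analysis, taking node 4 as the 0 V reference.
Source V1 fixes V_0 = 12 V.
KCL at each unknown node (sum of currents leaving = 0; resistances in Ω):
  Node 1: (V_1 - 12)/13000 + (V_1 - V_2)/68000 = 0
  Node 2: (V_2 - V_1)/68000 + (V_2 - V_3)/820 = 0
  Node 3: (V_3 - V_2)/820 + (V_3 - 0)/24 = 0
Collecting terms (coefficients in siemens):
  0.00009163·V_1 - 0.00001471·V_2 = 0.0009231
  0.001234·V_2 - 0.00001471·V_1 - 0.00122·V_3 = 0
  0.04289·V_3 - 0.00122·V_2 = 0
Solving these 3 simultaneous equations (Gaussian elimination) gives:
  V_1 = 10.09 V, V_2 = 0.1237 V, V_3 = 0.003519 V
Power in each resistor, P = (ΔV)²/R:
  P_R1 = (12 - 10.09)²/13000 = 0.0002795 W
  P_R2 = (10.09 - 0.1237)²/68000 = 0.001462 W
  P_R3 = (0.1237 - 0.003519)²/820 = 0.00001763 W
  P_R4 = (0.003519 - 0)²/24 = 0.0000005159 W
P_total = P_R1 + P_R2 + P_R3 + P_R4 = 0.001759 W

Final answer: 0.001759 W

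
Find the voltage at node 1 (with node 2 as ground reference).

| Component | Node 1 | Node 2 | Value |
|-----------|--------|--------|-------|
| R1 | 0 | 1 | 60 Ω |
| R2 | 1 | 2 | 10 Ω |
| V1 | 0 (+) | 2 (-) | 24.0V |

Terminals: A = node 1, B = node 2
Nodal analysis, taking node 2 as the 0 V reference.
Source V1 fixes V_0 = 24 V.
KCL at each unknown node (sum of currents leaving = 0; resistances in Ω):
  Node 1: (V_1 - 24)/60 + (V_1 - 0)/10 = 0
Collecting terms: 0.1167 × V_1 = 0.4  =>  V_1 = 3.429 V
The requested potential is V_1 = 3.429 V.

Final answer: V_1 = 3.429 V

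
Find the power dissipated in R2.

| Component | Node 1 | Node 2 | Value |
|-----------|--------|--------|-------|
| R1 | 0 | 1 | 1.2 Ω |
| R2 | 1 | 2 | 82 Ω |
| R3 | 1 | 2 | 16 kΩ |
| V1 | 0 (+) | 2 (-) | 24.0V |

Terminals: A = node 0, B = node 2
Nodal analysis, taking node 2 as the 0 V reference.
Source V1 fixes V_0 = 24 V.
KCL at each unknown node (sum of currents leaving = 0; resistances in Ω):
  Node 1: (V_1 - 24)/1.2 + (V_1 - 0)/82 + (V_1 - 0)/16000 = 0
Collecting terms: 0.8456 × V_1 = 20  =>  V_1 = 23.65 V
I_R2 = (V_1 - V_2)/R2 = (23.65 - 0)/82 = 0.2884 A
P_R2 = I_R2² × R2 = (0.2884)² × 82 = 6.822 W

Final answer: 6.822 W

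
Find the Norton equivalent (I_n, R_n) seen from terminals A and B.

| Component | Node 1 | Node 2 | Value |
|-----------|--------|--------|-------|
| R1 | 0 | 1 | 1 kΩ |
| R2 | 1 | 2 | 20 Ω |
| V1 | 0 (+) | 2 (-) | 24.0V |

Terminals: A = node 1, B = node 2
Find the Thévenin equivalent first; then I_n = V_th/R_th and R_n = R_th.
Step 1 — V_th is the open-circuit voltage V_A - V_B (nothing connected across the terminals).
Nodal analysis, taking node 2 as the 0 V reference.
Source V1 fixes V_0 = 24 V.
KCL at each unknown node (sum of currents leaving = 0; resistances in Ω):
  Node 1: (V_1 - 24)/1000 + (V_1 - 0)/20 = 0
Collecting terms: 0.051 × V_1 = 0.024  =>  V_1 = 0.4706 V
V_th = V_1 - V_2 = 0.4706 - 0 = 0.4706 V
Step 2 — R_th: zero the source — replace V1 by a short circuit (node 2 merges into node 0) — and find the resistance seen between A (node 1) and B (node 0).
Reduce the network between node 1 (A) and node 0 (B) by series/parallel combination:
  Rp1 = R1 ‖ R2 (parallel, both between nodes 0 and 1) = 1/(1/1000 + 1/20) = 19.61 Ω
R_th = 19.61 Ω
I_n = V_th/R_th = 0.4706/19.61 = 0.024 A, and R_n = R_th = 19.61 Ω

Final answer: I_n = 0.024 A, R_n = 19.61 Ω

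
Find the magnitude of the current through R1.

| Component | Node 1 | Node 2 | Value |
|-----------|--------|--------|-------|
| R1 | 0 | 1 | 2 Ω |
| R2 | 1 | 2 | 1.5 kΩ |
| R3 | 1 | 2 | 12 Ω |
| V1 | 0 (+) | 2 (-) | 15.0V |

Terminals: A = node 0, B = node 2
Nodal analysis, taking node 2 as the 0 V reference.
Source V1 fixes V_0 = 15 V.
KCL at each unknown node (sum of currents leaving = 0; resistances in Ω):
  Node 1: (V_1 - 15)/2 + (V_1 - 0)/1500 + (V_1 - 0)/12 = 0
Collecting terms: 0.584 × V_1 = 7.5  =>  V_1 = 12.84 V
I_R1 = (V_0 - V_1)/R1 = (15 - 12.84)/2 = 1.079 A
|I_R1| = 1.079 A

Final answer: |I_R1| = 1.079 A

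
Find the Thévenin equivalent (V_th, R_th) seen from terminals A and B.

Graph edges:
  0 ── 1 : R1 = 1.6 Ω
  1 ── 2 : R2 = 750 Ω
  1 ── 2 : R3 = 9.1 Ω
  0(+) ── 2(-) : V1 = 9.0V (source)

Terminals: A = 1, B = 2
Step 1 — V_th is the open-circuit voltage V_A - V_B (nothing connected across the terminals).
Nodal analysis, taking node 2 as the 0 V reference.
Source V1 fixes V_0 = 9 V.
KCL at each unknown node (sum of currents leaving = 0; resistances in Ω):
  Node 1: (V_1 - 9)/1.6 + (V_1 - 0)/750 + (V_1 - 0)/9.1 = 0
Collecting terms: 0.7362 × V_1 = 5.625  =>  V_1 = 7.64 V
V_th = V_1 - V_2 = 7.64 - 0 = 7.64 V
Step 2 — R_th: zero the source — replace V1 by a short circuit (node 2 merges into node 0) — and find the resistance seen between A (node 1) and B (node 0).
Reduce the network between node 1 (A) and node 0 (B) by series/parallel combination:
  Rp1 = R1 ‖ R2 ‖ R3 (parallel, all between nodes 0 and 1) = 1/(1/1.6 + 1/750 + 1/9.1) = 1.358 Ω
R_th = 1.358 Ω

Final answer: V_th = 7.64 V, R_th = 1.358 Ω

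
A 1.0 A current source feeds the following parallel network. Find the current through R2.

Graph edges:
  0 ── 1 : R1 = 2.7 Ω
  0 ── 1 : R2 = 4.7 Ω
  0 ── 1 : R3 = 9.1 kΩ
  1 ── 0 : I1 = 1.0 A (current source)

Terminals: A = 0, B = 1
All resistors sit directly between nodes 0 and 1, so they are in parallel and share one voltage V; the full source current 1 A splits among them.
1/R_par = 1/2.7 + 1/4.7 + 1/9100 = 0.5832 S  =>  R_par = 1.715 Ω
V = I × R_par = 1 × 1.715 = 1.715 V
I_R2 = V/R2 = 1.715/4.7 = 0.3648 A

Final answer: 0.3648 A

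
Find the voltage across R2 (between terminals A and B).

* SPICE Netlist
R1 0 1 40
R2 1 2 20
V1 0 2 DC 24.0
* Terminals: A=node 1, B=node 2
R1 and R2 are in series across V1 (node 0 → node 1 → node 2), and the output A–B is taken across R2, so this is a voltage divider.
Series current: I = V1/(R1 + R2) = 24/(40 + 20) = 24/60 = 0.4 A
V_R2 = I × R2 = V1 × R2/(R1 + R2) = 24 × 20/60 = 8 V

Final answer: 8 V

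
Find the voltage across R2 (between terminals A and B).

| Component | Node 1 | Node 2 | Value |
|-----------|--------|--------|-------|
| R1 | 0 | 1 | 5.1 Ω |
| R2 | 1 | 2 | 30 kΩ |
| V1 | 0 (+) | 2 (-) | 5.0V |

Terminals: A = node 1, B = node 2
R1 and R2 are in series across V1 (node 0 → node 1 → node 2), and the output A–B is taken across R2, so this is a voltage divider.
Series current: I = V1/(R1 + R2) = 5/(5.1 + 30000) = 5/30010 = 0.0001666 A
V_R2 = I × R2 = V1 × R2/(R1 + R2) = 5 × 30000/30010 = 4.999 V

Final answer: 4.999 V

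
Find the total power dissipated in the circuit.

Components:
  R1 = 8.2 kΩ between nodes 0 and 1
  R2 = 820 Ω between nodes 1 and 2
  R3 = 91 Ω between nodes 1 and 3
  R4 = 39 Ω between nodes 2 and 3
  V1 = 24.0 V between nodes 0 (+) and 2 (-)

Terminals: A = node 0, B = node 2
Nodal analysis, taking node 2 as the 0 V reference.
Source V1 fixes V_0 = 24 V.
KCL at each unknown node (sum of currents leaving = 0; resistances in Ω):
  Node 1: (V_1 - 24)/8200 + (V_1 - 0)/820 + (V_1 - V_3)/91 = 0
  Node 3: (V_3 - V_1)/91 + (V_3 - 0)/39 = 0
Collecting terms (coefficients in siemens):
  0.01233·V_1 - 0.01099·V_3 = 0.002927
  0.03663·V_3 - 0.01099·V_1 = 0
Determinant D = (0.01233)(0.03663) - (-0.01099)(-0.01099) = 0.0003309
V_1 = [(0.002927)(0.03663) - (-0.01099)(0)]/D = 0.324 V
V_3 = [(0.01233)(0) - (0.002927)(-0.01099)]/D = 0.0972 V
Power in each resistor, P = (ΔV)²/R:
  P_R1 = (24 - 0.324)²/8200 = 0.06836 W
  P_R2 = (0.324 - 0)²/820 = 0.000128 W
  P_R3 = (0.324 - 0.0972)²/91 = 0.0005652 W
  P_R4 = (0 - 0.0972)²/39 = 0.0002422 W
P_total = P_R1 + P_R2 + P_R3 + P_R4 = 0.0693 W

Final answer: 0.0693 W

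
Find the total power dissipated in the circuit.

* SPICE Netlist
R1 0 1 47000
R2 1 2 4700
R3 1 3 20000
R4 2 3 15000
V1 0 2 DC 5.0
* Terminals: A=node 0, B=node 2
Nodal analysis, taking node 2 as the 0 V reference.
Source V1 fixes V_0 = 5 V.
KCL at each unknown node (sum of currents leaving = 0; resistances in Ω):
  Node 1: (V_1 - 5)/47000 + (V_1 - 0)/4700 + (V_1 - V_3)/20000 = 0
  Node 3: (V_3 - V_1)/20000 + (V_3 - 0)/15000 = 0
Collecting terms (coefficients in siemens):
  0.000284·V_1 - 0.00005·V_3 = 0.0001064
  0.0001167·V_3 - 0.00005·V_1 = 0
Determinant D = (0.000284)(0.0001167) - (-0.00005)(-0.00005) = 0.00000003064
V_1 = [(0.0001064)(0.0001167) - (-0.00005)(0)]/D = 0.4051 V
V_3 = [(0.000284)(0) - (0.0001064)(-0.00005)]/D = 0.1736 V
Power in each resistor, P = (ΔV)²/R:
  P_R1 = (5 - 0.4051)²/47000 = 0.0004492 W
  P_R2 = (0.4051 - 0)²/4700 = 0.00003491 W
  P_R3 = (0.4051 - 0.1736)²/20000 = 0.000002679 W
  P_R4 = (0 - 0.1736)²/15000 = 0.000002009 W
P_total = P_R1 + P_R2 + P_R3 + P_R4 = 0.0004888 W

Final answer: 0.0004888 W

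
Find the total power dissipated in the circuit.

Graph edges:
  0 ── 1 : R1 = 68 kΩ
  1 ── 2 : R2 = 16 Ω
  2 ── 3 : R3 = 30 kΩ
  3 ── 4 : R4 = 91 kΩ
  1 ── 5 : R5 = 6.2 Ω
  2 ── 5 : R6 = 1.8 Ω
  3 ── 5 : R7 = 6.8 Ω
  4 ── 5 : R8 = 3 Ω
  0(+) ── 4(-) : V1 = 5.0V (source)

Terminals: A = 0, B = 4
Nodal analysis, taking node 4 as the 0 V reference.
Source V1 fixes V_0 = 5 V.
KCL at each unknown node (sum of currents leaving = 0; resistances in Ω):
  Node 1: (V_1 - 5)/68000 + (V_1 - V_2)/16 + (V_1 - V_5)/6.2 = 0
  Node 2: (V_2 - V_1)/16 + (V_2 - V_3)/30000 + (V_2 - V_5)/1.8 = 0
  Node 3: (V_3 - V_2)/30000 + (V_3 - 0)/91000 + (V_3 - V_5)/6.8 = 0
  Node 5: (V_5 - V_1)/6.2 + (V_5 - V_2)/1.8 + (V_5 - V_3)/6.8 + (V_5 - 0)/3 = 0
Collecting terms (coefficients in siemens):
  0.2238·V_1 - 0.0625·V_2 - 0.1613·V_5 = 0.00007353
  0.6181·V_2 - 0.0625·V_1 - 0.00003333·V_3 - 0.5556·V_5 = 0
  0.1471·V_3 - 0.00003333·V_2 - 0.1471·V_5 = 0
  1.197·V_5 - 0.1613·V_1 - 0.5556·V_2 - 0.1471·V_3 = 0
Solving these 4 simultaneous equations (Gaussian elimination) gives:
  V_1 = 0.0005586 V, V_2 = 0.0002547 V, V_3 = 0.0002205 V, V_5 = 0.0002206 V
Power in each resistor, P = (ΔV)²/R:
  P_R1 = (5 - 0.0005586)²/68000 = 0.0003676 W
  P_R2 = (0.0005586 - 0.0002547)²/16 = 0.000000005772 W
  P_R3 = (0.0002547 - 0.0002205)²/30000 = 0.00000000000003897 W
  P_R4 = (0.0002205 - 0)²/91000 = 0.0000000000005345 W
  P_R5 = (0.0005586 - 0.0002206)²/6.2 = 0.00000001843 W
  P_R6 = (0.0002547 - 0.0002206)²/1.8 = 0.0000000006492 W
  P_R7 = (0.0002205 - 0.0002206)²/6.8 = 0 W
  P_R8 = (0 - 0.0002206)²/3 = 0.00000001622 W
P_total = P_R1 + P_R2 + P_R3 + P_R4 + P_R5 + P_R6 + P_R7 + P_R8 = 0.0003676 W

Final answer: 0.0003676 W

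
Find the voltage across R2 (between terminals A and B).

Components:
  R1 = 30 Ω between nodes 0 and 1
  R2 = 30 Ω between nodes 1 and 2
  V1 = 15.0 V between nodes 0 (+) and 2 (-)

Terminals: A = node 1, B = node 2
R1 and R2 are in series across V1 (node 0 → node 1 → node 2), and the output A–B is taken across R2, so this is a voltage divider.
Series current: I = V1/(R1 + R2) = 15/(30 + 30) = 15/60 = 0.25 A
V_R2 = I × R2 = V1 × R2/(R1 + R2) = 15 × 30/60 = 7.5 V

Final answer: 7.5 V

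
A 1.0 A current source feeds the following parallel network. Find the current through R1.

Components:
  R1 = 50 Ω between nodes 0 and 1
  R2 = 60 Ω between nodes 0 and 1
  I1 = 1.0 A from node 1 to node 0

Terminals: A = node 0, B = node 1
All resistors sit directly between nodes 0 and 1, so they are in parallel and share one voltage V; the full source current 1 A splits among them.
1/R_par = 1/50 + 1/60 = 0.03667 S  =>  R_par = 27.27 Ω
V = I × R_par = 1 × 27.27 = 27.27 V
I_R1 = V/R1 = 27.27/50 = 0.5455 A

Final answer: 0.5455 A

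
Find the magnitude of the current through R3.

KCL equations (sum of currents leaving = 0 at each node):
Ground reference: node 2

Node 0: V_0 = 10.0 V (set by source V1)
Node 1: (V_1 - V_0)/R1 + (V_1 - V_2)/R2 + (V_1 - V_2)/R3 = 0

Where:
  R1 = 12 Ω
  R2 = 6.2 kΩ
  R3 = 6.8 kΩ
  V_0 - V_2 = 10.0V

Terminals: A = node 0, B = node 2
Nodal analysis, taking node 2 as the 0 V reference.
Source V1 fixes V_0 = 10 V.
KCL at each unknown node (sum of currents leaving = 0; resistances in Ω):
  Node 1: (V_1 - 10)/12 + (V_1 - 0)/6200 + (V_1 - 0)/6800 = 0
Collecting terms: 0.08364 × V_1 = 0.8333  =>  V_1 = 9.963 V
I_R3 = (V_1 - V_2)/R3 = (9.963 - 0)/6800 = 0.001465 A
|I_R3| = 0.001465 A

Final answer: |I_R3| = 0.001465 A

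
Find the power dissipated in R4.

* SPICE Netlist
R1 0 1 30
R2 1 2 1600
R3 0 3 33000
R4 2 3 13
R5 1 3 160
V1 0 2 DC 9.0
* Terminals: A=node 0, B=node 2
Nodal analysis, taking node 2 as the 0 V reference.
Source V1 fixes V_0 = 9 V.
KCL at each unknown node (sum of currents leaving = 0; resistances in Ω):
  Node 1: (V_1 - 9)/30 + (V_1 - 0)/1600 + (V_1 - V_3)/160 = 0
  Node 3: (V_3 - 9)/33000 + (V_3 - 0)/13 + (V_3 - V_1)/160 = 0
Collecting terms (coefficients in siemens):
  0.04021·V_1 - 0.00625·V_3 = 0.3
  0.0832·V_3 - 0.00625·V_1 = 0.0002727
Determinant D = (0.04021)(0.0832) - (-0.00625)(-0.00625) = 0.003306
V_1 = [(0.3)(0.0832) - (-0.00625)(0.0002727)]/D = 7.55 V
V_3 = [(0.04021)(0.0002727) - (0.3)(-0.00625)]/D = 0.5704 V
I_R4 = (V_2 - V_3)/R4 = (0 - 0.5704)/13 = -0.04388 A
P_R4 = I_R4² × R4 = (-0.04388)² × 13 = 0.02503 W

Final answer: 0.02503 W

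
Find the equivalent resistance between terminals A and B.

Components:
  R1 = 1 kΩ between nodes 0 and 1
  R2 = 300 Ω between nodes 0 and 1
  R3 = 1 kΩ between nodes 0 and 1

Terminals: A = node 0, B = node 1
Reduce the network between node 0 (A) and node 1 (B) by series/parallel combination:
  Rp1 = R1 ‖ R2 ‖ R3 (parallel, all between nodes 0 and 1) = 1/(1/1000 + 1/300 + 1/1000) = 187.5 Ω
R_eq = 187.5 Ω

Final answer: 187.5 Ω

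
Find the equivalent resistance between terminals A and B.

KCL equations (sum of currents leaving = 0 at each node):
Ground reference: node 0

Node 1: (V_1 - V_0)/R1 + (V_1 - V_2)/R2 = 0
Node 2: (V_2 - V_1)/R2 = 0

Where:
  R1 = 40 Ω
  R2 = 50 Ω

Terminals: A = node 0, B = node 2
Reduce the network between node 0 (A) and node 2 (B) by series/parallel combination:
  Rs1 = R1 + R2 (series, joined only at node 1) = 40 + 50 = 90 Ω
R_eq = 90 Ω

Final answer: 90 Ω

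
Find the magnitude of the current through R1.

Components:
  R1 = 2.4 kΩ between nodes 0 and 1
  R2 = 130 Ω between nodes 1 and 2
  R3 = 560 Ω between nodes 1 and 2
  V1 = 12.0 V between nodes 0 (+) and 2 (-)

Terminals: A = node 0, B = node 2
Nodal analysis, taking node 2 as the 0 V reference.
Source V1 fixes V_0 = 12 V.
KCL at each unknown node (sum of currents leaving = 0; resistances in Ω):
  Node 1: (V_1 - 12)/2400 + (V_1 - 0)/130 + (V_1 - 0)/560 = 0
Collecting terms: 0.009895 × V_1 = 0.005  =>  V_1 = 0.5053 V
I_R1 = (V_0 - V_1)/R1 = (12 - 0.5053)/2400 = 0.004789 A
|I_R1| = 0.004789 A

Final answer: |I_R1| = 0.004789 A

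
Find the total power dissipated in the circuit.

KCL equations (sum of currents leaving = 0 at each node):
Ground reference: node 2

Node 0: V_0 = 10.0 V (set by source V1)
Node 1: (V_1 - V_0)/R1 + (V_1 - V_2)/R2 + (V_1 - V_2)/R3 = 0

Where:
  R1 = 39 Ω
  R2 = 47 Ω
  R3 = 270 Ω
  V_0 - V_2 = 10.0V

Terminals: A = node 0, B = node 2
Nodal analysis, taking node 2 as the 0 V reference.
Source V1 fixes V_0 = 10 V.
KCL at each unknown node (sum of currents leaving = 0; resistances in Ω):
  Node 1: (V_1 - 10)/39 + (V_1 - 0)/47 + (V_1 - 0)/270 = 0
Collecting terms: 0.05062 × V_1 = 0.2564  =>  V_1 = 5.065 V
Power in each resistor, P = (ΔV)²/R:
  P_R1 = (10 - 5.065)²/39 = 0.6244 W
  P_R2 = (5.065 - 0)²/47 = 0.5459 W
  P_R3 = (5.065 - 0)²/270 = 0.09503 W
P_total = P_R1 + P_R2 + P_R3 = 1.265 W

Final answer: 1.265 W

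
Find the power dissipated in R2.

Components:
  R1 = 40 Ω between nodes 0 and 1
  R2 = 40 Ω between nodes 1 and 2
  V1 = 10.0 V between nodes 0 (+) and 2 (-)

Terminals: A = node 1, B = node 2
Nodal analysis, taking node 2 as the 0 V reference.
Source V1 fixes V_0 = 10 V.
KCL at each unknown node (sum of currents leaving = 0; resistances in Ω):
  Node 1: (V_1 - 10)/40 + (V_1 - 0)/40 = 0
Collecting terms: 0.05 × V_1 = 0.25  =>  V_1 = 5 V
I_R2 = (V_1 - V_2)/R2 = (5 - 0)/40 = 0.125 A
P_R2 = I_R2² × R2 = (0.125)² × 40 = 0.625 W

Final answer: 0.625 W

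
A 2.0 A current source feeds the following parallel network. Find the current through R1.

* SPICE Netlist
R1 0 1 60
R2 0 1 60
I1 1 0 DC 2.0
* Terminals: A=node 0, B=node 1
All resistors sit directly between nodes 0 and 1, so they are in parallel and share one voltage V; the full source current 2 A splits among them.
1/R_par = 1/60 + 1/60 = 0.03333 S  =>  R_par = 30 Ω
V = I × R_par = 2 × 30 = 60 V
I_R1 = V/R1 = 60/60 = 1 A

Final answer: 1 A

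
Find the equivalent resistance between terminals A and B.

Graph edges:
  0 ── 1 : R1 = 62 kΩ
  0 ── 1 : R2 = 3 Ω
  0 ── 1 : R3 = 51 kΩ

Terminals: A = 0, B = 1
Reduce the network between node 0 (A) and node 1 (B) by series/parallel combination:
  Rp1 = R1 ‖ R2 ‖ R3 (parallel, all between nodes 0 and 1) = 1/(1/62000 + 1/3 + 1/51000) = 3 Ω
R_eq = 3 Ω

Final answer: 3 Ω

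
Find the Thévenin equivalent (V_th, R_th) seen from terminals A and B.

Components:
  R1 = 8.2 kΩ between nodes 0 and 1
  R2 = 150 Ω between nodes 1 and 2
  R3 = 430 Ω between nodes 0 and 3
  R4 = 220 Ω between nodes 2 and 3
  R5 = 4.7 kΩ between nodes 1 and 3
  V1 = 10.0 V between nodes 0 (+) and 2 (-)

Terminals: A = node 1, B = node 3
Step 1 — V_th is the open-circuit voltage V_A - V_B (nothing connected across the terminals).
Nodal analysis, taking node 2 as the 0 V reference.
Source V1 fixes V_0 = 10 V.
KCL at each unknown node (sum of currents leaving = 0; resistances in Ω):
  Node 1: (V_1 - 10)/8200 + (V_1 - 0)/150 + (V_1 - V_3)/4700 = 0
  Node 3: (V_3 - 10)/430 + (V_3 - 0)/220 + (V_3 - V_1)/4700 = 0
Collecting terms (coefficients in siemens):
  0.007001·V_1 - 0.0002128·V_3 = 0.00122
  0.007084·V_3 - 0.0002128·V_1 = 0.02326
Determinant D = (0.007001)(0.007084) - (-0.0002128)(-0.0002128) = 0.00004955
V_1 = [(0.00122)(0.007084) - (-0.0002128)(0.02326)]/D = 0.2742 V
V_3 = [(0.007001)(0.02326) - (0.00122)(-0.0002128)]/D = 3.291 V
V_th = V_1 - V_3 = 0.2742 - 3.291 = -3.017 V
Step 2 — R_th: zero the source — replace V1 by a short circuit (node 2 merges into node 0) — and find the resistance seen between A (node 1) and B (node 3).
Reduce the network between node 1 (A) and node 3 (B) by series/parallel combination:
  Rp1 = R1 ‖ R2 (parallel, both between nodes 0 and 1) = 1/(1/8200 + 1/150) = 147.3 Ω
  Rp2 = R3 ‖ R4 (parallel, both between nodes 0 and 3) = 1/(1/430 + 1/220) = 145.5 Ω
  Rs1 = Rp1 + Rp2 (series, joined only at node 0) = 147.3 + 145.5 = 292.8 Ω
  Rp3 = R5 ‖ Rs1 (parallel, both between nodes 1 and 3) = 1/(1/4700 + 1/292.8) = 275.7 Ω
R_th = 275.7 Ω

Final answer: V_th = -3.017 V, R_th = 275.7 Ω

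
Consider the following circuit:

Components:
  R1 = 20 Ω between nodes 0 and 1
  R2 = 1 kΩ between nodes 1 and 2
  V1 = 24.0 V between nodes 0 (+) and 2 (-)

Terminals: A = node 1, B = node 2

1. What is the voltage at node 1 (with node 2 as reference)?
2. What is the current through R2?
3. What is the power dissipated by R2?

Nodal analysis, taking node 2 as the 0 V reference.
Source V1 fixes V_0 = 24 V.
KCL at each unknown node (sum of currents leaving = 0; resistances in Ω):
  Node 1: (V_1 - 24)/20 + (V_1 - 0)/1000 = 0
Collecting terms: 0.051 × V_1 = 1.2  =>  V_1 = 23.53 V
Part 1:
  Read off the nodal solution: V_1 = 23.53 V
Part 2:
  I_R2 = (V_1 - V_2)/R2 = (23.53 - 0)/1000 = 0.02353 A
  Magnitude: I_R2 = 0.02353 A
Part 3:
  I_R2 = (V_1 - V_2)/R2 = (23.53 - 0)/1000 = 0.02353 A
  P_R2 = I_R2² × R2 = (0.02353)² × 1000 = 0.5536 W

Final answers:
1. V_1 = 23.53 V
2. I_R2 = 0.02353 A
3. P_R2 = 0.5536 W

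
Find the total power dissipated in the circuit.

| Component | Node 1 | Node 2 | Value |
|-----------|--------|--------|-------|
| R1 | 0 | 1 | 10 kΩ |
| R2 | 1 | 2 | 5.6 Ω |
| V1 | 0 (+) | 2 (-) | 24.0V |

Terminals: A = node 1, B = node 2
Nodal analysis, taking node 2 as the 0 V reference.
Source V1 fixes V_0 = 24 V.
KCL at each unknown node (sum of currents leaving = 0; resistances in Ω):
  Node 1: (V_1 - 24)/10000 + (V_1 - 0)/5.6 = 0
Collecting terms: 0.1787 × V_1 = 0.0024  =>  V_1 = 0.01343 V
Power in each resistor, P = (ΔV)²/R:
  P_R1 = (24 - 0.01343)²/10000 = 0.05754 W
  P_R2 = (0.01343 - 0)²/5.6 = 0.00003222 W
P_total = P_R1 + P_R2 = 0.05757 W

Final answer: 0.05757 W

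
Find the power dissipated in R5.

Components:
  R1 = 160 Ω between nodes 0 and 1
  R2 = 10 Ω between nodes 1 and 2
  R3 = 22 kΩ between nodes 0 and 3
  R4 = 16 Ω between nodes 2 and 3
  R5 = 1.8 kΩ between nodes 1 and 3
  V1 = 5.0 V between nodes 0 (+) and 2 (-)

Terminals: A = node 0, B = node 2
Nodal analysis, taking node 2 as the 0 V reference.
Source V1 fixes V_0 = 5 V.
KCL at each unknown node (sum of currents leaving = 0; resistances in Ω):
  Node 1: (V_1 - 5)/160 + (V_1 - 0)/10 + (V_1 - V_3)/1800 = 0
  Node 3: (V_3 - 5)/22000 + (V_3 - 0)/16 + (V_3 - V_1)/1800 = 0
Collecting terms (coefficients in siemens):
  0.1068·V_1 - 0.0005556·V_3 = 0.03125
  0.0631·V_3 - 0.0005556·V_1 = 0.0002273
Determinant D = (0.1068)(0.0631) - (-0.0005556)(-0.0005556) = 0.006739
V_1 = [(0.03125)(0.0631) - (-0.0005556)(0.0002273)]/D = 0.2926 V
V_3 = [(0.1068)(0.0002273) - (0.03125)(-0.0005556)]/D = 0.006178 V
I_R5 = (V_1 - V_3)/R5 = (0.2926 - 0.006178)/1800 = 0.0001591 A
P_R5 = I_R5² × R5 = (0.0001591)² × 1800 = 0.00004558 W

Final answer: 4.558e-05 W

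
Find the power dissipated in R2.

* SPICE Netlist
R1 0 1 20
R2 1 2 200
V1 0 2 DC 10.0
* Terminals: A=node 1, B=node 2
Nodal analysis, taking node 2 as the 0 V reference.
Source V1 fixes V_0 = 10 V.
KCL at each unknown node (sum of currents leaving = 0; resistances in Ω):
  Node 1: (V_1 - 10)/20 + (V_1 - 0)/200 = 0
Collecting terms: 0.055 × V_1 = 0.5  =>  V_1 = 9.091 V
I_R2 = (V_1 - V_2)/R2 = (9.091 - 0)/200 = 0.04545 A
P_R2 = I_R2² × R2 = (0.04545)² × 200 = 0.4132 W

Final answer: 0.4132 W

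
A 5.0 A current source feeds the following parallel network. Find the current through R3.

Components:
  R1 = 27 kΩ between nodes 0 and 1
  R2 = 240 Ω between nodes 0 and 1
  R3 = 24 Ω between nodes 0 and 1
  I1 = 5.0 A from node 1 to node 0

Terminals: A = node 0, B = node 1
All resistors sit directly between nodes 0 and 1, so they are in parallel and share one voltage V; the full source current 5 A splits among them.
1/R_par = 1/27000 + 1/240 + 1/24 = 0.04587 S  =>  R_par = 21.8 Ω
V = I × R_par = 5 × 21.8 = 109 V
I_R3 = V/R3 = 109/24 = 4.542 A

Final answer: 4.542 A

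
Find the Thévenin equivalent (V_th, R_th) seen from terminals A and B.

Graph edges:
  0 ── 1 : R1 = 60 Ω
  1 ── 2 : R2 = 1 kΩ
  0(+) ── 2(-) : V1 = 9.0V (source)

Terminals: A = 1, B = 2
Step 1 — V_th is the open-circuit voltage V_A - V_B (nothing connected across the terminals).
Nodal analysis, taking node 2 as the 0 V reference.
Source V1 fixes V_0 = 9 V.
KCL at each unknown node (sum of currents leaving = 0; resistances in Ω):
  Node 1: (V_1 - 9)/60 + (V_1 - 0)/1000 = 0
Collecting terms: 0.01767 × V_1 = 0.15  =>  V_1 = 8.491 V
V_th = V_1 - V_2 = 8.491 - 0 = 8.491 V
Step 2 — R_th: zero the source — replace V1 by a short circuit (node 2 merges into node 0) — and find the resistance seen between A (node 1) and B (node 0).
Reduce the network between node 1 (A) and node 0 (B) by series/parallel combination:
  Rp1 = R1 ‖ R2 (parallel, both between nodes 0 and 1) = 1/(1/60 + 1/1000) = 56.6 Ω
R_th = 56.6 Ω

Final answer: V_th = 8.491 V, R_th = 56.6 Ω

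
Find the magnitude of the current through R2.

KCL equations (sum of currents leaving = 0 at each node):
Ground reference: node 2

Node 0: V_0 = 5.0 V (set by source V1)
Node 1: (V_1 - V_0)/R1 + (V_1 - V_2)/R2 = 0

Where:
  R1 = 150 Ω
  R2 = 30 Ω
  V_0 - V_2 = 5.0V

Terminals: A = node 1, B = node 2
Nodal analysis, taking node 2 as the 0 V reference.
Source V1 fixes V_0 = 5 V.
KCL at each unknown node (sum of currents leaving = 0; resistances in Ω):
  Node 1: (V_1 - 5)/150 + (V_1 - 0)/30 = 0
Collecting terms: 0.04 × V_1 = 0.03333  =>  V_1 = 0.8333 V
I_R2 = (V_1 - V_2)/R2 = (0.8333 - 0)/30 = 0.02778 A
|I_R2| = 0.02778 A

Final answer: |I_R2| = 0.02778 A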